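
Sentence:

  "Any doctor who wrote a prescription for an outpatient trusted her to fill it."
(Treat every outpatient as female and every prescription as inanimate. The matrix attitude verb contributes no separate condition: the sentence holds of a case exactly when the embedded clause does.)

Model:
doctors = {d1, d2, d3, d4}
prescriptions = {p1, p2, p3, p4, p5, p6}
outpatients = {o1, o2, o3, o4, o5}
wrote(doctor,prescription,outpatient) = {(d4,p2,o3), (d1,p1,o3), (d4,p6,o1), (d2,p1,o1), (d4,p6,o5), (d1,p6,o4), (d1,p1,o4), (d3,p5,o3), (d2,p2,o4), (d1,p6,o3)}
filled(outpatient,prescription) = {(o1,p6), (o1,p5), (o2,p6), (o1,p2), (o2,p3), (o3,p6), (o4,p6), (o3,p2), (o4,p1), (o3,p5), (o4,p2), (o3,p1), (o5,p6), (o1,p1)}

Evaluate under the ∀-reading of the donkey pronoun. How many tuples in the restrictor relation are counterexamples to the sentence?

"her" takes "an outpatient" as antecedent and "it" takes "a prescription"; both are donkey pronouns co-varying with the restrictor.
Strong reading: for every (d,p,o) with wrote(d,p,o), filled(o,p).
Restrictor triples: (d1,p1,o3)→filled(o3,p1) ✓  (d1,p1,o4)→filled(o4,p1) ✓  (d1,p6,o3)→filled(o3,p6) ✓  (d1,p6,o4)→filled(o4,p6) ✓  (d2,p1,o1)→filled(o1,p1) ✓  (d2,p2,o4)→filled(o4,p2) ✓  (d3,p5,o3)→filled(o3,p5) ✓  (d4,p2,o3)→filled(o3,p2) ✓  (d4,p6,o1)→filled(o1,p6) ✓  (d4,p6,o5)→filled(o5,p6) ✓
Counterexamples (restrictor triples failing the scope): 0.

0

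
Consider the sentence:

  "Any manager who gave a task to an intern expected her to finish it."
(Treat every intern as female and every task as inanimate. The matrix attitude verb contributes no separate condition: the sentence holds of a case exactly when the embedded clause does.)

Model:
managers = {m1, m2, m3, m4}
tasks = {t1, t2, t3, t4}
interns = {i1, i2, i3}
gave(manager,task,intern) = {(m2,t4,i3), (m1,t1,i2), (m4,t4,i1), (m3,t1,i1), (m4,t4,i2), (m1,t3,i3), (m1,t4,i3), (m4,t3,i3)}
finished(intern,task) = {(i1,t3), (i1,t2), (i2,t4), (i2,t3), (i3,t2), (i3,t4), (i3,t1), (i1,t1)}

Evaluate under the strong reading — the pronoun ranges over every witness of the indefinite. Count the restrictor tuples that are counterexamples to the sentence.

4

"her" takes "an intern" as antecedent and "it" takes "a task"; both are donkey pronouns co-varying with the restrictor.
Strong reading: for every (m,t,i) with gave(m,t,i), finished(i,t).
Restrictor triples: (m1,t1,i2)→finished(i2,t1) ✗  (m1,t3,i3)→finished(i3,t3) ✗  (m1,t4,i3)→finished(i3,t4) ✓  (m2,t4,i3)→finished(i3,t4) ✓  (m3,t1,i1)→finished(i1,t1) ✓  (m4,t3,i3)→finished(i3,t3) ✗  (m4,t4,i1)→finished(i1,t4) ✗  (m4,t4,i2)→finished(i2,t4) ✓
Counterexamples (restrictor triples failing the scope): 4.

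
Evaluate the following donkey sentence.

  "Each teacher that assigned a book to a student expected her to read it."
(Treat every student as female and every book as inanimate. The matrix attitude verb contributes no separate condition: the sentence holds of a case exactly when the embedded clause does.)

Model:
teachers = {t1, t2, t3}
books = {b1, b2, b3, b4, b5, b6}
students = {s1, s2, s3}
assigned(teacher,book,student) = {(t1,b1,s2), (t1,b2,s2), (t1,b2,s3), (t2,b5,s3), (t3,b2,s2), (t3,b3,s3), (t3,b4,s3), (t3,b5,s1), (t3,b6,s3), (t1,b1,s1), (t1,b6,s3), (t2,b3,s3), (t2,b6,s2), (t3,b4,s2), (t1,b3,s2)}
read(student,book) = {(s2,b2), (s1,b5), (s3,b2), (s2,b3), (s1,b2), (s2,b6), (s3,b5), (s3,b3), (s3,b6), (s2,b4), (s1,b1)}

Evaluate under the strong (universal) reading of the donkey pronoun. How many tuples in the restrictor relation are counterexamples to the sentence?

"her" takes "a student" as antecedent and "it" takes "a book"; both are donkey pronouns co-varying with the restrictor.
Strong reading: for every (t,b,s) with assigned(t,b,s), read(s,b).
Restrictor triples: (t1,b1,s1)→read(s1,b1) ✓  (t1,b1,s2)→read(s2,b1) ✗  (t1,b2,s2)→read(s2,b2) ✓  (t1,b2,s3)→read(s3,b2) ✓  (t1,b3,s2)→read(s2,b3) ✓  (t1,b6,s3)→read(s3,b6) ✓  (t2,b3,s3)→read(s3,b3) ✓  (t2,b5,s3)→read(s3,b5) ✓  (t2,b6,s2)→read(s2,b6) ✓  (t3,b2,s2)→read(s2,b2) ✓  (t3,b3,s3)→read(s3,b3) ✓  (t3,b4,s2)→read(s2,b4) ✓  (t3,b4,s3)→read(s3,b4) ✗  (t3,b5,s1)→read(s1,b5) ✓  (t3,b6,s3)→read(s3,b6) ✓
Counterexamples (restrictor triples failing the scope): 2.

2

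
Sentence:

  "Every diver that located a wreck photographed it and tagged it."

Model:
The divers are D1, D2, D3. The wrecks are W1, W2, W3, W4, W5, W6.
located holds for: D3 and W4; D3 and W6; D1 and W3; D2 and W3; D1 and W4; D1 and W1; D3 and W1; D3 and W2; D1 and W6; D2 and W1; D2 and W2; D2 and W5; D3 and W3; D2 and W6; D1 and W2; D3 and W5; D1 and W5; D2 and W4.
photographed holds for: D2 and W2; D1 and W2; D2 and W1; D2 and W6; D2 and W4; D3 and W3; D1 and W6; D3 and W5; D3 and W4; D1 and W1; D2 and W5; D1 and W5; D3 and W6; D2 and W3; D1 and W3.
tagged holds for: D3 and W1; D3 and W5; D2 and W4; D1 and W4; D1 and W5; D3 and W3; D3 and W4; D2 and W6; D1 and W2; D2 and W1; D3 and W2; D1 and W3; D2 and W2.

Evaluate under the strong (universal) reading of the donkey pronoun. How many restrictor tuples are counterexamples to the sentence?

8

"it" takes "a wreck" as antecedent — a donkey pronoun bound across the clause boundary.
Strong reading: for every (d,w) with located(d,w), photographed(d,w) ∧ tagged(d,w).
Restrictor pairs: (D1,W1) ✗  (D1,W2) ✓  (D1,W3) ✓  (D1,W4) ✗  (D1,W5) ✓  (D1,W6) ✗  (D2,W1) ✓  (D2,W2) ✓  (D2,W3) ✗  (D2,W4) ✓  (D2,W5) ✗  (D2,W6) ✓  (D3,W1) ✗  (D3,W2) ✗  (D3,W3) ✓  (D3,W4) ✓  (D3,W5) ✓  (D3,W6) ✗
Counterexamples (restrictor pairs failing the scope): 8.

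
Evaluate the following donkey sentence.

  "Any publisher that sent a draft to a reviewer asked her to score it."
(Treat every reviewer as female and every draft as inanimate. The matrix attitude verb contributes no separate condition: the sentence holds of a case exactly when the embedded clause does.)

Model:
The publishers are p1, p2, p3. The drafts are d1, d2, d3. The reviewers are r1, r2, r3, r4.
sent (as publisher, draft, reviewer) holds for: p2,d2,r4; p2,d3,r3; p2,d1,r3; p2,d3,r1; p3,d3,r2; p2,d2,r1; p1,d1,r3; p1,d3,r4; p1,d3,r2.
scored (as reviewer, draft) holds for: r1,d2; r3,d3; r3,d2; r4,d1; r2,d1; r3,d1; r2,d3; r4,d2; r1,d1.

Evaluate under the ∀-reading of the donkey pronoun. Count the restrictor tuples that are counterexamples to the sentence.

2

"her" takes "a reviewer" as antecedent and "it" takes "a draft"; both are donkey pronouns co-varying with the restrictor.
Strong reading: for every (p,d,r) with sent(p,d,r), scored(r,d).
Restrictor triples: (p1,d1,r3)→scored(r3,d1) ✓  (p1,d3,r2)→scored(r2,d3) ✓  (p1,d3,r4)→scored(r4,d3) ✗  (p2,d1,r3)→scored(r3,d1) ✓  (p2,d2,r1)→scored(r1,d2) ✓  (p2,d2,r4)→scored(r4,d2) ✓  (p2,d3,r1)→scored(r1,d3) ✗  (p2,d3,r3)→scored(r3,d3) ✓  (p3,d3,r2)→scored(r2,d3) ✓
Counterexamples (restrictor triples failing the scope): 2.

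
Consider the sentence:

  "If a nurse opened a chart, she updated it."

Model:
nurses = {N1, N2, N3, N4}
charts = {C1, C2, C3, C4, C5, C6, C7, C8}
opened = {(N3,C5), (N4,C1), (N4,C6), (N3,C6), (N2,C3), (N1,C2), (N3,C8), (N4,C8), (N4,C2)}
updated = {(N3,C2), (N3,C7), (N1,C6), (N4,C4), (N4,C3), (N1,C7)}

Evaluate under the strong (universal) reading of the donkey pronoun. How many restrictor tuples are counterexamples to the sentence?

"it" takes "a chart" as antecedent — a donkey pronoun bound across the clause boundary.
Strong reading: for every (n,c) with opened(n,c), updated(n,c).
Restrictor pairs: (N1,C2) ✗  (N2,C3) ✗  (N3,C5) ✗  (N3,C6) ✗  (N3,C8) ✗  (N4,C1) ✗  (N4,C2) ✗  (N4,C6) ✗  (N4,C8) ✗
Counterexamples (restrictor pairs failing the scope): 9.

9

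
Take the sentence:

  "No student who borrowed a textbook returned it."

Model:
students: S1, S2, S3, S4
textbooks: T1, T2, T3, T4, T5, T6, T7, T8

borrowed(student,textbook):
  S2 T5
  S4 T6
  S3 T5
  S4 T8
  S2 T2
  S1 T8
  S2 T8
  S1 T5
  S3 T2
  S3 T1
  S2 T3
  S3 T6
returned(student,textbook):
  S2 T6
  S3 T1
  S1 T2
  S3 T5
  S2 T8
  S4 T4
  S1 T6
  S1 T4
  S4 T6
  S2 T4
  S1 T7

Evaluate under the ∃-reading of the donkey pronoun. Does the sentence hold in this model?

False

"it" takes "a textbook" as antecedent — a donkey pronoun bound across the clause boundary.
Truth condition: for no (s,t) with borrowed(s,t) does returned(s,t) hold.
Restrictor pairs — does the scope hold? (S1,T5):fails  (S1,T8):fails  (S2,T2):fails  (S2,T3):fails  (S2,T5):fails  (S2,T8):holds  (S3,T1):holds  (S3,T2):fails  (S3,T5):holds  (S3,T6):fails  (S4,T6):holds  (S4,T8):fails
Scope holds for 4 pair(s), so the sentence is false.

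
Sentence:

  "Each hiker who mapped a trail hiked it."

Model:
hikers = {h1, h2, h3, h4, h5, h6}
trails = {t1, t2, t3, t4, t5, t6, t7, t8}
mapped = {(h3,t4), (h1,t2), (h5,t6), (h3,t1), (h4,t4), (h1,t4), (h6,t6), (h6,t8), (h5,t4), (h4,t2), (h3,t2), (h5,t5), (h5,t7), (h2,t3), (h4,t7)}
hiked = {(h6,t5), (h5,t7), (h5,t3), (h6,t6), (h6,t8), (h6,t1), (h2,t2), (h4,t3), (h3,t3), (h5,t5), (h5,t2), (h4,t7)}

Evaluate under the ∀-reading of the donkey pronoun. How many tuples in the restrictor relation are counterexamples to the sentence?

"it" takes "a trail" as antecedent — a donkey pronoun bound across the clause boundary.
Strong reading: for every (h,t) with mapped(h,t), hiked(h,t).
Restrictor pairs: (h1,t2) ✗  (h1,t4) ✗  (h2,t3) ✗  (h3,t1) ✗  (h3,t2) ✗  (h3,t4) ✗  (h4,t2) ✗  (h4,t4) ✗  (h4,t7) ✓  (h5,t4) ✗  (h5,t5) ✓  (h5,t6) ✗  (h5,t7) ✓  (h6,t6) ✓  (h6,t8) ✓
Counterexamples (restrictor pairs failing the scope): 10.

10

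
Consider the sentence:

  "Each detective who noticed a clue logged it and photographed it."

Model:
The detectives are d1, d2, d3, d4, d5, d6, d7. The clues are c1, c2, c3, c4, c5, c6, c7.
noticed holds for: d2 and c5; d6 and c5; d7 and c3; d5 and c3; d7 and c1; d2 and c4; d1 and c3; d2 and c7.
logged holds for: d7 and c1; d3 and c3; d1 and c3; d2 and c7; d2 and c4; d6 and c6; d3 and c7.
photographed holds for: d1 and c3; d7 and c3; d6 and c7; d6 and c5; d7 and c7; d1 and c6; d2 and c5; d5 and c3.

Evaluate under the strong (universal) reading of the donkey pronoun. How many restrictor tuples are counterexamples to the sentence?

"it" takes "a clue" as antecedent — a donkey pronoun bound across the clause boundary.
Strong reading: for every (d,c) with noticed(d,c), logged(d,c) ∧ photographed(d,c).
Restrictor pairs: (d1,c3) ✓  (d2,c4) ✗  (d2,c5) ✗  (d2,c7) ✗  (d5,c3) ✗  (d6,c5) ✗  (d7,c1) ✗  (d7,c3) ✗
Counterexamples (restrictor pairs failing the scope): 7.

7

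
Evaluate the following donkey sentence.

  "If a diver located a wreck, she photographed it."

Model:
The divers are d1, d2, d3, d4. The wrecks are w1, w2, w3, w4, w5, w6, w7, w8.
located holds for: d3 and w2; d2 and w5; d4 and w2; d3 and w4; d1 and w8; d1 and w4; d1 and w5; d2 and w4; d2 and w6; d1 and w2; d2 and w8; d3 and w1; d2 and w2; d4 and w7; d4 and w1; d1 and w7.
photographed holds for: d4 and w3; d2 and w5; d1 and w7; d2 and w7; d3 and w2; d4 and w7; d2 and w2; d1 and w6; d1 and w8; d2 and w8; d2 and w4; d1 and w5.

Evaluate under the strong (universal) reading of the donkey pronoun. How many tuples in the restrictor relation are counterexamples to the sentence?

"it" takes "a wreck" as antecedent — a donkey pronoun bound across the clause boundary.
Strong reading: for every (d,w) with located(d,w), photographed(d,w).
Restrictor pairs: (d1,w2) ✗  (d1,w4) ✗  (d1,w5) ✓  (d1,w7) ✓  (d1,w8) ✓  (d2,w2) ✓  (d2,w4) ✓  (d2,w5) ✓  (d2,w6) ✗  (d2,w8) ✓  (d3,w1) ✗  (d3,w2) ✓  (d3,w4) ✗  (d4,w1) ✗  (d4,w2) ✗  (d4,w7) ✓
Counterexamples (restrictor pairs failing the scope): 7.

7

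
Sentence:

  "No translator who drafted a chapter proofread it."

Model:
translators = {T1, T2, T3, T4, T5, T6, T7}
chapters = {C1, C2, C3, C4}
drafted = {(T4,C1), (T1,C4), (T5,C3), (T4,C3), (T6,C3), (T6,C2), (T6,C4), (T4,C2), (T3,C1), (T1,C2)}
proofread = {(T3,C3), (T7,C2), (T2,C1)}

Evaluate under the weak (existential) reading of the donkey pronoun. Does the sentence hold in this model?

"it" takes "a chapter" as antecedent — a donkey pronoun bound across the clause boundary.
Truth condition: for no (t,c) with drafted(t,c) does proofread(t,c) hold.
Restrictor pairs — does the scope hold? (T1,C2):fails  (T1,C4):fails  (T3,C1):fails  (T4,C1):fails  (T4,C2):fails  (T4,C3):fails  (T5,C3):fails  (T6,C2):fails  (T6,C3):fails  (T6,C4):fails
Scope holds for no restrictor pair, so the sentence is true.

True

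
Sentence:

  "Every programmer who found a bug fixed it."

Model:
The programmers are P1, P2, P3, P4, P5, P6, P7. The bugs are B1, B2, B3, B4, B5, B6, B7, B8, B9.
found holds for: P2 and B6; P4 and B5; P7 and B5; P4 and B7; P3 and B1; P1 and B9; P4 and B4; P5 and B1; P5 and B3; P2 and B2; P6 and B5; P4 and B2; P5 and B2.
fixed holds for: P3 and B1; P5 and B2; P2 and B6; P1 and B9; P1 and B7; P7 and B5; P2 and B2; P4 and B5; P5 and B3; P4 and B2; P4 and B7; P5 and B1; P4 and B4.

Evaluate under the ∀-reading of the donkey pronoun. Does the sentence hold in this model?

"it" takes "a bug" as antecedent — a donkey pronoun bound across the clause boundary.
Strong reading: for every (p,b) with found(p,b), fixed(p,b).
Restrictor pairs: (P1,B9) ✓  (P2,B2) ✓  (P2,B6) ✓  (P3,B1) ✓  (P4,B2) ✓  (P4,B4) ✓  (P4,B5) ✓  (P4,B7) ✓  (P5,B1) ✓  (P5,B2) ✓  (P5,B3) ✓  (P6,B5) ✗  (P7,B5) ✓
Counterexample: (P6,B5) is in found but fails the scope.

False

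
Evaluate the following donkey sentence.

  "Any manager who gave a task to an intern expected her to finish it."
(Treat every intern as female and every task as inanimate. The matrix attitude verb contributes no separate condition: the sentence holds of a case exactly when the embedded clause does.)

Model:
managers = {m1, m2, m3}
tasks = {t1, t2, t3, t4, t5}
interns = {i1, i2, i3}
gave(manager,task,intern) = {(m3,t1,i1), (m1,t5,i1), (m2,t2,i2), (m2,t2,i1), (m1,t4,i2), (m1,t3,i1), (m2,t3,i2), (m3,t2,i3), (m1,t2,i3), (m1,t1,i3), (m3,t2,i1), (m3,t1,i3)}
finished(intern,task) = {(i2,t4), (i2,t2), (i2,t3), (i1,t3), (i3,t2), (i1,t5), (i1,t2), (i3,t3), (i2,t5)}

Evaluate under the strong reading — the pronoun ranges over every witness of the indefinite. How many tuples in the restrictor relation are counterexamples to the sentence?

3

"her" takes "an intern" as antecedent and "it" takes "a task"; both are donkey pronouns co-varying with the restrictor.
Strong reading: for every (m,t,i) with gave(m,t,i), finished(i,t).
Restrictor triples: (m1,t1,i3)→finished(i3,t1) ✗  (m1,t2,i3)→finished(i3,t2) ✓  (m1,t3,i1)→finished(i1,t3) ✓  (m1,t4,i2)→finished(i2,t4) ✓  (m1,t5,i1)→finished(i1,t5) ✓  (m2,t2,i1)→finished(i1,t2) ✓  (m2,t2,i2)→finished(i2,t2) ✓  (m2,t3,i2)→finished(i2,t3) ✓  (m3,t1,i1)→finished(i1,t1) ✗  (m3,t1,i3)→finished(i3,t1) ✗  (m3,t2,i1)→finished(i1,t2) ✓  (m3,t2,i3)→finished(i3,t2) ✓
Counterexamples (restrictor triples failing the scope): 3.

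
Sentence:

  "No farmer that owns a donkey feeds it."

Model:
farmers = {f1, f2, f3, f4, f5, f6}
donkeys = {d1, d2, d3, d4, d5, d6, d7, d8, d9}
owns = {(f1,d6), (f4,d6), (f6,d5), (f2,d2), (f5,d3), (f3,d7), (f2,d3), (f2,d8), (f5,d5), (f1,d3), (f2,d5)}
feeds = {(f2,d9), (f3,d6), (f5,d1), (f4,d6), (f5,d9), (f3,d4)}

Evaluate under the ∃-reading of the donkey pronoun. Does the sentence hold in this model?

"it" takes "a donkey" as antecedent — a donkey pronoun bound across the clause boundary.
Truth condition: for no (f,d) with owns(f,d) does feeds(f,d) hold.
Restrictor pairs — does the scope hold? (f1,d3):fails  (f1,d6):fails  (f2,d2):fails  (f2,d3):fails  (f2,d5):fails  (f2,d8):fails  (f3,d7):fails  (f4,d6):holds  (f5,d3):fails  (f5,d5):fails  (f6,d5):fails
Scope holds for 1 pair(s), so the sentence is false.

False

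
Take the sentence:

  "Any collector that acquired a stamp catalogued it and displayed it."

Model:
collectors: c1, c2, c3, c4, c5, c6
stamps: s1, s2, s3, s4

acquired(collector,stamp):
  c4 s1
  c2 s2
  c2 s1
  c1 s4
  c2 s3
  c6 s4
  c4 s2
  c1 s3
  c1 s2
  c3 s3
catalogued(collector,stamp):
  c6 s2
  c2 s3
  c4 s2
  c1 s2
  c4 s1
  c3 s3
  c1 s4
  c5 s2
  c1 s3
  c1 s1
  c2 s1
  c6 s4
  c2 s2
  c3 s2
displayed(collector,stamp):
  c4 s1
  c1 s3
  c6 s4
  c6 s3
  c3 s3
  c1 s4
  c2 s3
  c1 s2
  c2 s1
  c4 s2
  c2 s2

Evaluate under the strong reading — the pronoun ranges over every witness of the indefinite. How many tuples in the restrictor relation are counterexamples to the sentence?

"it" takes "a stamp" as antecedent — a donkey pronoun bound across the clause boundary.
Strong reading: for every (c,s) with acquired(c,s), catalogued(c,s) ∧ displayed(c,s).
Restrictor pairs: (c1,s2) ✓  (c1,s3) ✓  (c1,s4) ✓  (c2,s1) ✓  (c2,s2) ✓  (c2,s3) ✓  (c3,s3) ✓  (c4,s1) ✓  (c4,s2) ✓  (c6,s4) ✓
Counterexamples (restrictor pairs failing the scope): 0.

0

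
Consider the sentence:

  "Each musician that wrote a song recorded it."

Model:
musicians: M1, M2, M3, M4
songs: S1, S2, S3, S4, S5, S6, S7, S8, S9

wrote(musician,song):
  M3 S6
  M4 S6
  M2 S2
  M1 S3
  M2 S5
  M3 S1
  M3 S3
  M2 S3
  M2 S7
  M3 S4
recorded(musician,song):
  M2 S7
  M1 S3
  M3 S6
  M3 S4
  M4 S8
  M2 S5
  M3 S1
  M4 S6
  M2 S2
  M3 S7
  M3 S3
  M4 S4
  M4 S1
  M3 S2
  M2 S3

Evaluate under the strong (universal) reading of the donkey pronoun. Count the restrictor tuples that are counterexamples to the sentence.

0

"it" takes "a song" as antecedent — a donkey pronoun bound across the clause boundary.
Strong reading: for every (m,s) with wrote(m,s), recorded(m,s).
Restrictor pairs: (M1,S3) ✓  (M2,S2) ✓  (M2,S3) ✓  (M2,S5) ✓  (M2,S7) ✓  (M3,S1) ✓  (M3,S3) ✓  (M3,S4) ✓  (M3,S6) ✓  (M4,S6) ✓
Counterexamples (restrictor pairs failing the scope): 0.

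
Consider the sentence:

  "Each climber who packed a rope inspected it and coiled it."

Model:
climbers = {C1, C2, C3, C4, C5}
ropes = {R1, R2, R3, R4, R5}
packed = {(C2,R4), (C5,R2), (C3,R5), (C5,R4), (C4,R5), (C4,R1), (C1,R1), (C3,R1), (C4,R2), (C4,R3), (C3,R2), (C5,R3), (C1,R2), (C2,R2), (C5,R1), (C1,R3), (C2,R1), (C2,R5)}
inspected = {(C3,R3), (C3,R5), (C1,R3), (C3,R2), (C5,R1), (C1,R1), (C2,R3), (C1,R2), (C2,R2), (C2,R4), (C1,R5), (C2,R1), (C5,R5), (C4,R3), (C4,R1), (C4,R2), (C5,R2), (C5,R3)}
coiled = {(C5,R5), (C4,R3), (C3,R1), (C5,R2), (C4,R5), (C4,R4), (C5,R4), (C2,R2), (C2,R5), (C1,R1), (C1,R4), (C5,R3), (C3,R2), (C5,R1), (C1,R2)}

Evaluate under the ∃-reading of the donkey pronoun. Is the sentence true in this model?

True

"it" takes "a rope" as antecedent — a donkey pronoun bound across the clause boundary.
Weak reading: every climber c with some packed-rope has at least one packed-rope r such that inspected(c,r) ∧ coiled(c,r).
Per climber: C1:✓  C2:✓  C3:✓  C4:✓  C5:✓
Every climber in the restrictor has a witness.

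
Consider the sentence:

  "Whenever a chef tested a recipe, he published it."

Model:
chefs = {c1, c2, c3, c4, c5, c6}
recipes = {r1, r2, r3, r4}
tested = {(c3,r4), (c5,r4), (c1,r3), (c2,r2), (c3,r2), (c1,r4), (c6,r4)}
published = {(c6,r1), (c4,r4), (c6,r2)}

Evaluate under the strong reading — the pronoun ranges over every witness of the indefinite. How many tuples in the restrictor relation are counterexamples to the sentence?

"it" takes "a recipe" as antecedent — a donkey pronoun bound across the clause boundary.
Strong reading: for every (c,r) with tested(c,r), published(c,r).
Restrictor pairs: (c1,r3) ✗  (c1,r4) ✗  (c2,r2) ✗  (c3,r2) ✗  (c3,r4) ✗  (c5,r4) ✗  (c6,r4) ✗
Counterexamples (restrictor pairs failing the scope): 7.

7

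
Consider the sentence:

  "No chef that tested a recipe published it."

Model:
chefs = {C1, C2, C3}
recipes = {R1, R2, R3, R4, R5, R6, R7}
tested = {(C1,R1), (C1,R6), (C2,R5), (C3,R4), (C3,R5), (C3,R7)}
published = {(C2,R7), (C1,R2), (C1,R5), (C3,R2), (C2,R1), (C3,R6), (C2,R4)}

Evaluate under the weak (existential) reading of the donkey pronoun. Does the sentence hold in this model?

"it" takes "a recipe" as antecedent — a donkey pronoun bound across the clause boundary.
Truth condition: for no (c,r) with tested(c,r) does published(c,r) hold.
Restrictor pairs — does the scope hold? (C1,R1):fails  (C1,R6):fails  (C2,R5):fails  (C3,R4):fails  (C3,R5):fails  (C3,R7):fails
Scope holds for no restrictor pair, so the sentence is true.

True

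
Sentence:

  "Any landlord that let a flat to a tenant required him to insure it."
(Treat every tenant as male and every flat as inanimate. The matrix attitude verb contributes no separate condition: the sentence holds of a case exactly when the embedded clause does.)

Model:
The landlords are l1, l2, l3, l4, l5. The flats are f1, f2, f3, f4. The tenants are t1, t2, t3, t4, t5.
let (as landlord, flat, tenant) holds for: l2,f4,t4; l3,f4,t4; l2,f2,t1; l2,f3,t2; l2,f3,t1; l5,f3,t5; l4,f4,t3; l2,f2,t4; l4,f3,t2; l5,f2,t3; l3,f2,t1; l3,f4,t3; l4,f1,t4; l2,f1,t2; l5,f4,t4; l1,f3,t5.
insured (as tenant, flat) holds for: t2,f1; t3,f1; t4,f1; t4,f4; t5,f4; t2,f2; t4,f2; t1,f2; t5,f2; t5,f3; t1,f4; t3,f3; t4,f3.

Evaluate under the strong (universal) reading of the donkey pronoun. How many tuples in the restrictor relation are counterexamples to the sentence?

"him" takes "a tenant" as antecedent and "it" takes "a flat"; both are donkey pronouns co-varying with the restrictor.
Strong reading: for every (l,f,t) with let(l,f,t), insured(t,f).
Restrictor triples: (l1,f3,t5)→insured(t5,f3) ✓  (l2,f1,t2)→insured(t2,f1) ✓  (l2,f2,t1)→insured(t1,f2) ✓  (l2,f2,t4)→insured(t4,f2) ✓  (l2,f3,t1)→insured(t1,f3) ✗  (l2,f3,t2)→insured(t2,f3) ✗  (l2,f4,t4)→insured(t4,f4) ✓  (l3,f2,t1)→insured(t1,f2) ✓  (l3,f4,t3)→insured(t3,f4) ✗  (l3,f4,t4)→insured(t4,f4) ✓  (l4,f1,t4)→insured(t4,f1) ✓  (l4,f3,t2)→insured(t2,f3) ✗  (l4,f4,t3)→insured(t3,f4) ✗  (l5,f2,t3)→insured(t3,f2) ✗  (l5,f3,t5)→insured(t5,f3) ✓  (l5,f4,t4)→insured(t4,f4) ✓
Counterexamples (restrictor triples failing the scope): 6.

6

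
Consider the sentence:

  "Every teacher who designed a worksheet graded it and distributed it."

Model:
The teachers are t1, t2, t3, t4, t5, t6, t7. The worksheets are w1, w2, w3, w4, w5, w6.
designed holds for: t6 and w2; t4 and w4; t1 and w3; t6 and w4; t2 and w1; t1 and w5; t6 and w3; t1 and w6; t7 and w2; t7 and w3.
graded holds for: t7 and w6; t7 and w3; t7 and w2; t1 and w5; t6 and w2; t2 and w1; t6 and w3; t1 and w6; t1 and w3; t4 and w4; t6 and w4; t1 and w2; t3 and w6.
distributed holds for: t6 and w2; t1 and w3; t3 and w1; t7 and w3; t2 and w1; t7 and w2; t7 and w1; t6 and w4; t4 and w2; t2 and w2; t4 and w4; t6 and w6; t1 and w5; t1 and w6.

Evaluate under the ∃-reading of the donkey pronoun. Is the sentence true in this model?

True

"it" takes "a worksheet" as antecedent — a donkey pronoun bound across the clause boundary.
Weak reading: every teacher t with some designed-worksheet has at least one designed-worksheet w such that graded(t,w) ∧ distributed(t,w).
Per teacher: t1:✓  t2:✓  t4:✓  t6:✓  t7:✓
Every teacher in the restrictor has a witness.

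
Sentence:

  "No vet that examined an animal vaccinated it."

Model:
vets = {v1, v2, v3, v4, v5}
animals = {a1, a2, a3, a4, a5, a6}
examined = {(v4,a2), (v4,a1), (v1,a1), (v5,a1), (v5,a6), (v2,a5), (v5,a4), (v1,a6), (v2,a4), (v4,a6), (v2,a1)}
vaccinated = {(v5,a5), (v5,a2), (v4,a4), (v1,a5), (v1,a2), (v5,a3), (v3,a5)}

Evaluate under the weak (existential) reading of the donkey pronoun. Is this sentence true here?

True

"it" takes "an animal" as antecedent — a donkey pronoun bound across the clause boundary.
Truth condition: for no (v,a) with examined(v,a) does vaccinated(v,a) hold.
Restrictor pairs — does the scope hold? (v1,a1):fails  (v1,a6):fails  (v2,a1):fails  (v2,a4):fails  (v2,a5):fails  (v4,a1):fails  (v4,a2):fails  (v4,a6):fails  (v5,a1):fails  (v5,a4):fails  (v5,a6):fails
Scope holds for no restrictor pair, so the sentence is true.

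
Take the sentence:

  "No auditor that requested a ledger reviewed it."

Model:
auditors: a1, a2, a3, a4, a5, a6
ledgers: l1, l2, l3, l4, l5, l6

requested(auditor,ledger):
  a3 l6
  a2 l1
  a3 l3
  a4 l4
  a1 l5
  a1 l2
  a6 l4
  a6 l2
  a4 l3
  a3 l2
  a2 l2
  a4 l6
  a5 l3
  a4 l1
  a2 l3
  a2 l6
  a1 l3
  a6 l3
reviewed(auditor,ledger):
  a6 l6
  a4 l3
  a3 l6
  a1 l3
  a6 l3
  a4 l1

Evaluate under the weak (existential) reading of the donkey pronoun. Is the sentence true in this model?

False

"it" takes "a ledger" as antecedent — a donkey pronoun bound across the clause boundary.
Truth condition: for no (a,l) with requested(a,l) does reviewed(a,l) hold.
Restrictor pairs — does the scope hold? (a1,l2):fails  (a1,l3):holds  (a1,l5):fails  (a2,l1):fails  (a2,l2):fails  (a2,l3):fails  (a2,l6):fails  (a3,l2):fails  (a3,l3):fails  (a3,l6):holds  (a4,l1):holds  (a4,l3):holds  (a4,l4):fails  (a4,l6):fails  (a5,l3):fails  (a6,l2):fails  (a6,l3):holds  (a6,l4):fails
Scope holds for 5 pair(s), so the sentence is false.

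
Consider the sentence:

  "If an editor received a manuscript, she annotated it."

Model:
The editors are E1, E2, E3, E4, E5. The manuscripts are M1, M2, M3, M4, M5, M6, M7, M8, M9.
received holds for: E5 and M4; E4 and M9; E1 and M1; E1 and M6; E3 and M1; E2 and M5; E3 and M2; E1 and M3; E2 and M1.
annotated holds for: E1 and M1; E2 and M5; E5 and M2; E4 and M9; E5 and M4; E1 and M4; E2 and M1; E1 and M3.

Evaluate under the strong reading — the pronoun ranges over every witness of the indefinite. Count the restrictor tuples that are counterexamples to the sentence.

3

"it" takes "a manuscript" as antecedent — a donkey pronoun bound across the clause boundary.
Strong reading: for every (e,m) with received(e,m), annotated(e,m).
Restrictor pairs: (E1,M1) ✓  (E1,M3) ✓  (E1,M6) ✗  (E2,M1) ✓  (E2,M5) ✓  (E3,M1) ✗  (E3,M2) ✗  (E4,M9) ✓  (E5,M4) ✓
Counterexamples (restrictor pairs failing the scope): 3.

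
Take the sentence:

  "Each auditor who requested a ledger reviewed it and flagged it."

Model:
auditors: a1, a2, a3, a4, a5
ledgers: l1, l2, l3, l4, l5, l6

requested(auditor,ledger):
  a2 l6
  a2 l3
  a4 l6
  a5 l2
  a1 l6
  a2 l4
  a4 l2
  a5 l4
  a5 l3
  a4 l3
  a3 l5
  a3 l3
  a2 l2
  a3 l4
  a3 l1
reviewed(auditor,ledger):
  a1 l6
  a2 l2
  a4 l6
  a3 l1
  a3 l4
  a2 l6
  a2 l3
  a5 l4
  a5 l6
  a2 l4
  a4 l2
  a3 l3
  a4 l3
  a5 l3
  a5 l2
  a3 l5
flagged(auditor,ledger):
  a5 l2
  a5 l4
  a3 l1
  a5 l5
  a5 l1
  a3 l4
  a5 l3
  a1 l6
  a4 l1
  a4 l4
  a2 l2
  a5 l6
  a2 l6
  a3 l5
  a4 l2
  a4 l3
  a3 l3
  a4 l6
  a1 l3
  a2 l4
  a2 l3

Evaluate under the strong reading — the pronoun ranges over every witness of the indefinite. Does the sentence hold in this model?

True

"it" takes "a ledger" as antecedent — a donkey pronoun bound across the clause boundary.
Strong reading: for every (a,l) with requested(a,l), reviewed(a,l) ∧ flagged(a,l).
Restrictor pairs: (a1,l6) ✓  (a2,l2) ✓  (a2,l3) ✓  (a2,l4) ✓  (a2,l6) ✓  (a3,l1) ✓  (a3,l3) ✓  (a3,l4) ✓  (a3,l5) ✓  (a4,l2) ✓  (a4,l3) ✓  (a4,l6) ✓  (a5,l2) ✓  (a5,l3) ✓  (a5,l4) ✓
Every restrictor pair satisfies the scope.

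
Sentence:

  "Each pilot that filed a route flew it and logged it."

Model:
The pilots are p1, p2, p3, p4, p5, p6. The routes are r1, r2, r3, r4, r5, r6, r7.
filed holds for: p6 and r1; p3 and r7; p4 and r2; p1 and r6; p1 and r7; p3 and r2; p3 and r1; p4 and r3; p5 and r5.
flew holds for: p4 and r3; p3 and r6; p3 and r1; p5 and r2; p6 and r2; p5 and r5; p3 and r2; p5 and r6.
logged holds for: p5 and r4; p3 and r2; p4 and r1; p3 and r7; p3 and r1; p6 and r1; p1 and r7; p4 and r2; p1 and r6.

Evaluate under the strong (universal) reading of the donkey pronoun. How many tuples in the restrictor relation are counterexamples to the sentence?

7

"it" takes "a route" as antecedent — a donkey pronoun bound across the clause boundary.
Strong reading: for every (p,r) with filed(p,r), flew(p,r) ∧ logged(p,r).
Restrictor pairs: (p1,r6) ✗  (p1,r7) ✗  (p3,r1) ✓  (p3,r2) ✓  (p3,r7) ✗  (p4,r2) ✗  (p4,r3) ✗  (p5,r5) ✗  (p6,r1) ✗
Counterexamples (restrictor pairs failing the scope): 7.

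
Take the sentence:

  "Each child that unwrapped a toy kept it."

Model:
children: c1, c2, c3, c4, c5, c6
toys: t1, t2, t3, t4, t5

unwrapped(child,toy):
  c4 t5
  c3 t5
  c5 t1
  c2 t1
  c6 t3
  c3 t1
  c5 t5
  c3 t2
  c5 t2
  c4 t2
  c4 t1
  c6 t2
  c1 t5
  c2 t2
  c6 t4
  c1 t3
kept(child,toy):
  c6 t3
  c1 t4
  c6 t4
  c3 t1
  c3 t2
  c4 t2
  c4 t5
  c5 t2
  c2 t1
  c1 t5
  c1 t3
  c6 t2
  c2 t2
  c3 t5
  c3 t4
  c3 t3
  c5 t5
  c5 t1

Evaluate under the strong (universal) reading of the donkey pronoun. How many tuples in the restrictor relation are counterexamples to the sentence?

"it" takes "a toy" as antecedent — a donkey pronoun bound across the clause boundary.
Strong reading: for every (c,t) with unwrapped(c,t), kept(c,t).
Restrictor pairs: (c1,t3) ✓  (c1,t5) ✓  (c2,t1) ✓  (c2,t2) ✓  (c3,t1) ✓  (c3,t2) ✓  (c3,t5) ✓  (c4,t1) ✗  (c4,t2) ✓  (c4,t5) ✓  (c5,t1) ✓  (c5,t2) ✓  (c5,t5) ✓  (c6,t2) ✓  (c6,t3) ✓  (c6,t4) ✓
Counterexamples (restrictor pairs failing the scope): 1.

1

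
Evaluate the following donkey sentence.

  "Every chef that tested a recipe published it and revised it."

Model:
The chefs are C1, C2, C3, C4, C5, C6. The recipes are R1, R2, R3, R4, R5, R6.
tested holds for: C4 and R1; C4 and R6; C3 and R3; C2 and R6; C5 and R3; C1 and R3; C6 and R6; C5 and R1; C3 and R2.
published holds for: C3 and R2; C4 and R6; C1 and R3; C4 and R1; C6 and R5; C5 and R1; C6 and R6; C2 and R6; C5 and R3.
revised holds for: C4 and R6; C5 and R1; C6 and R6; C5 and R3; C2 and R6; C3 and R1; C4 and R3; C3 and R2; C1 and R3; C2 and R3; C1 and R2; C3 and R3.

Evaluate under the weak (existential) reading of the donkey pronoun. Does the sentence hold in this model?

True

"it" takes "a recipe" as antecedent — a donkey pronoun bound across the clause boundary.
Weak reading: every chef c with some tested-recipe has at least one tested-recipe r such that published(c,r) ∧ revised(c,r).
Per chef: C1:✓  C2:✓  C3:✓  C4:✓  C5:✓  C6:✓
Every chef in the restrictor has a witness.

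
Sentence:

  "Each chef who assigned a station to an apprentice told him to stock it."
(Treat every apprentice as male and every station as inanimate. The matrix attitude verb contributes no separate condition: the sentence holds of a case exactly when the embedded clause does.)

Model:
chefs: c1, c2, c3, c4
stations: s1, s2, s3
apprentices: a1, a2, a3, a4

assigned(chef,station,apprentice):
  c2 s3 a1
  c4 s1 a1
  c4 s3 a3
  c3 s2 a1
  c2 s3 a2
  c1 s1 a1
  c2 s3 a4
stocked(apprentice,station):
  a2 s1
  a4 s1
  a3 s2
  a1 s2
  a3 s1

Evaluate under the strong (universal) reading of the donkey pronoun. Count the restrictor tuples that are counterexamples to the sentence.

6

"him" takes "an apprentice" as antecedent and "it" takes "a station"; both are donkey pronouns co-varying with the restrictor.
Strong reading: for every (c,s,a) with assigned(c,s,a), stocked(a,s).
Restrictor triples: (c1,s1,a1)→stocked(a1,s1) ✗  (c2,s3,a1)→stocked(a1,s3) ✗  (c2,s3,a2)→stocked(a2,s3) ✗  (c2,s3,a4)→stocked(a4,s3) ✗  (c3,s2,a1)→stocked(a1,s2) ✓  (c4,s1,a1)→stocked(a1,s1) ✗  (c4,s3,a3)→stocked(a3,s3) ✗
Counterexamples (restrictor triples failing the scope): 6.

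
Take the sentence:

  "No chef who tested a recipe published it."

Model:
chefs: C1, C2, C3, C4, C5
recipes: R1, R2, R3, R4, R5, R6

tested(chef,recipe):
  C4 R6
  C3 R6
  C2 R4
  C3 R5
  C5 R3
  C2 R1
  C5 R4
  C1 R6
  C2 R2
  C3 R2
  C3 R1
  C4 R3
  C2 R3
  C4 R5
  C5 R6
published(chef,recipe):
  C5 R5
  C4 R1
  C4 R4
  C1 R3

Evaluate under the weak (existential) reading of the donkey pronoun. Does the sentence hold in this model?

True

"it" takes "a recipe" as antecedent — a donkey pronoun bound across the clause boundary.
Truth condition: for no (c,r) with tested(c,r) does published(c,r) hold.
Restrictor pairs — does the scope hold? (C1,R6):fails  (C2,R1):fails  (C2,R2):fails  (C2,R3):fails  (C2,R4):fails  (C3,R1):fails  (C3,R2):fails  (C3,R5):fails  (C3,R6):fails  (C4,R3):fails  (C4,R5):fails  (C4,R6):fails  (C5,R3):fails  (C5,R4):fails  (C5,R6):fails
Scope holds for no restrictor pair, so the sentence is true.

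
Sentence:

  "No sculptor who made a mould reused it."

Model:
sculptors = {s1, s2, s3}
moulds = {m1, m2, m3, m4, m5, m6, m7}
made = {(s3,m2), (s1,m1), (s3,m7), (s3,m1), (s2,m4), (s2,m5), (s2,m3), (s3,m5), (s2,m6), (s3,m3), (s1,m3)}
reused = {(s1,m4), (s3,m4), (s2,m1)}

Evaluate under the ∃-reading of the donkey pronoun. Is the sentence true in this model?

True

"it" takes "a mould" as antecedent — a donkey pronoun bound across the clause boundary.
Truth condition: for no (s,m) with made(s,m) does reused(s,m) hold.
Restrictor pairs — does the scope hold? (s1,m1):fails  (s1,m3):fails  (s2,m3):fails  (s2,m4):fails  (s2,m5):fails  (s2,m6):fails  (s3,m1):fails  (s3,m2):fails  (s3,m3):fails  (s3,m5):fails  (s3,m7):fails
Scope holds for no restrictor pair, so the sentence is true.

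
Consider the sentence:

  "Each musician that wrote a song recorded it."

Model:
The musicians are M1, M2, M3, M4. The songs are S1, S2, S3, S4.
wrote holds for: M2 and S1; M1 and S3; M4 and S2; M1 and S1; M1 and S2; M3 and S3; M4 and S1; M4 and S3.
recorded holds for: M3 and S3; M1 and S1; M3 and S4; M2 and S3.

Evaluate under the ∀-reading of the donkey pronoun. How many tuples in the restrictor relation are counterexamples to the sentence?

"it" takes "a song" as antecedent — a donkey pronoun bound across the clause boundary.
Strong reading: for every (m,s) with wrote(m,s), recorded(m,s).
Restrictor pairs: (M1,S1) ✓  (M1,S2) ✗  (M1,S3) ✗  (M2,S1) ✗  (M3,S3) ✓  (M4,S1) ✗  (M4,S2) ✗  (M4,S3) ✗
Counterexamples (restrictor pairs failing the scope): 6.

6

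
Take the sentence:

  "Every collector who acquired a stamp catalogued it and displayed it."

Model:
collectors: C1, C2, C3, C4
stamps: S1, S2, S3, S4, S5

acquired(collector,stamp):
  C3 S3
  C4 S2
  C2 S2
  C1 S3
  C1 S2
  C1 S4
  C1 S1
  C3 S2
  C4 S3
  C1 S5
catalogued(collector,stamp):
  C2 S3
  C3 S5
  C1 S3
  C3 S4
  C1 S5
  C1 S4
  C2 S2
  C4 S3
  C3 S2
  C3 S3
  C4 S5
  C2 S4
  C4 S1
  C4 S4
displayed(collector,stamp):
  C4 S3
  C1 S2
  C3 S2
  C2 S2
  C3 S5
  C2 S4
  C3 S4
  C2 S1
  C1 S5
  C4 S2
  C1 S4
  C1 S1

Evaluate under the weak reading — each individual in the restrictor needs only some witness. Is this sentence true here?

"it" takes "a stamp" as antecedent — a donkey pronoun bound across the clause boundary.
Weak reading: every collector c with some acquired-stamp has at least one acquired-stamp s such that catalogued(c,s) ∧ displayed(c,s).
Per collector: C1:✓  C2:✓  C3:✓  C4:✓
Every collector in the restrictor has a witness.

True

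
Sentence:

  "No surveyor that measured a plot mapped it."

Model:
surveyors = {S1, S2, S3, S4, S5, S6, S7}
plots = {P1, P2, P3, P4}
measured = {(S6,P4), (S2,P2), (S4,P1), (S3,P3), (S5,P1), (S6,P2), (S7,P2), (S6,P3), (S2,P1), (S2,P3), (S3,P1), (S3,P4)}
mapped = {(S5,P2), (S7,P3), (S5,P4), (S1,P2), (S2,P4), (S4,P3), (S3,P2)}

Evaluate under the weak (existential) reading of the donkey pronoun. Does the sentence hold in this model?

True

"it" takes "a plot" as antecedent — a donkey pronoun bound across the clause boundary.
Truth condition: for no (s,p) with measured(s,p) does mapped(s,p) hold.
Restrictor pairs — does the scope hold? (S2,P1):fails  (S2,P2):fails  (S2,P3):fails  (S3,P1):fails  (S3,P3):fails  (S3,P4):fails  (S4,P1):fails  (S5,P1):fails  (S6,P2):fails  (S6,P3):fails  (S6,P4):fails  (S7,P2):fails
Scope holds for no restrictor pair, so the sentence is true.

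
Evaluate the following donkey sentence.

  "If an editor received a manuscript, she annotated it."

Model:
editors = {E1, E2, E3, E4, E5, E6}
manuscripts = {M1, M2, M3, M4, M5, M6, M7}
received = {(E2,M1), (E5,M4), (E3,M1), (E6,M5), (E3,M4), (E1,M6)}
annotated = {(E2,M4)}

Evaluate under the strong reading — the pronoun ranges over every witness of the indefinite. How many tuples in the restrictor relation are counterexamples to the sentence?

"it" takes "a manuscript" as antecedent — a donkey pronoun bound across the clause boundary.
Strong reading: for every (e,m) with received(e,m), annotated(e,m).
Restrictor pairs: (E1,M6) ✗  (E2,M1) ✗  (E3,M1) ✗  (E3,M4) ✗  (E5,M4) ✗  (E6,M5) ✗
Counterexamples (restrictor pairs failing the scope): 6.

6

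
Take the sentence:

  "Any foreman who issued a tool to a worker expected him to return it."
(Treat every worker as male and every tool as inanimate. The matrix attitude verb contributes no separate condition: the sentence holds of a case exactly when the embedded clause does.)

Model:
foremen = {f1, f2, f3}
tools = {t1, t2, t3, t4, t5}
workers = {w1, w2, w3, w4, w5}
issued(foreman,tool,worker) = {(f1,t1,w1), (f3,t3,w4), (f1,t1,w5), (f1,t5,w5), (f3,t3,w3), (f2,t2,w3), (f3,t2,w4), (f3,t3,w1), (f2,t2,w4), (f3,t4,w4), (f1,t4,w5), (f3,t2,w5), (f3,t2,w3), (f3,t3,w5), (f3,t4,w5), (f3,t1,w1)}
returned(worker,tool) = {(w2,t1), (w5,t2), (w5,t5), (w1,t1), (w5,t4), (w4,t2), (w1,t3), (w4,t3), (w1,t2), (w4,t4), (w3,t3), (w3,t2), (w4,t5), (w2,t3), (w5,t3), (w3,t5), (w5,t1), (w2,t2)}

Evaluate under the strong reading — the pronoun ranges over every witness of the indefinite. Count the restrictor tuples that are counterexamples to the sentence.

"him" takes "a worker" as antecedent and "it" takes "a tool"; both are donkey pronouns co-varying with the restrictor.
Strong reading: for every (f,t,w) with issued(f,t,w), returned(w,t).
Restrictor triples: (f1,t1,w1)→returned(w1,t1) ✓  (f1,t1,w5)→returned(w5,t1) ✓  (f1,t4,w5)→returned(w5,t4) ✓  (f1,t5,w5)→returned(w5,t5) ✓  (f2,t2,w3)→returned(w3,t2) ✓  (f2,t2,w4)→returned(w4,t2) ✓  (f3,t1,w1)→returned(w1,t1) ✓  (f3,t2,w3)→returned(w3,t2) ✓  (f3,t2,w4)→returned(w4,t2) ✓  (f3,t2,w5)→returned(w5,t2) ✓  (f3,t3,w1)→returned(w1,t3) ✓  (f3,t3,w3)→returned(w3,t3) ✓  (f3,t3,w4)→returned(w4,t3) ✓  (f3,t3,w5)→returned(w5,t3) ✓  (f3,t4,w4)→returned(w4,t4) ✓  (f3,t4,w5)→returned(w5,t4) ✓
Counterexamples (restrictor triples failing the scope): 0.

0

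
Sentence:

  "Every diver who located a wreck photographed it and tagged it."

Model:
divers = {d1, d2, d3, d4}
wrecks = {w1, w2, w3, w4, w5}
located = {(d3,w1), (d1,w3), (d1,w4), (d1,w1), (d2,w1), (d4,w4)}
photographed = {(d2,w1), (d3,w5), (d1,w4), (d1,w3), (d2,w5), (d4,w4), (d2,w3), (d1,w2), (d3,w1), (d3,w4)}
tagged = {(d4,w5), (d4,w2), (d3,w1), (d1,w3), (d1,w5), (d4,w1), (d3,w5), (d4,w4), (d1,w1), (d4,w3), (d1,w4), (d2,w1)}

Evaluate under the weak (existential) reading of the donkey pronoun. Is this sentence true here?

"it" takes "a wreck" as antecedent — a donkey pronoun bound across the clause boundary.
Weak reading: every diver d with some located-wreck has at least one located-wreck w such that photographed(d,w) ∧ tagged(d,w).
Per diver: d1:✓  d2:✓  d3:✓  d4:✓
Every diver in the restrictor has a witness.

True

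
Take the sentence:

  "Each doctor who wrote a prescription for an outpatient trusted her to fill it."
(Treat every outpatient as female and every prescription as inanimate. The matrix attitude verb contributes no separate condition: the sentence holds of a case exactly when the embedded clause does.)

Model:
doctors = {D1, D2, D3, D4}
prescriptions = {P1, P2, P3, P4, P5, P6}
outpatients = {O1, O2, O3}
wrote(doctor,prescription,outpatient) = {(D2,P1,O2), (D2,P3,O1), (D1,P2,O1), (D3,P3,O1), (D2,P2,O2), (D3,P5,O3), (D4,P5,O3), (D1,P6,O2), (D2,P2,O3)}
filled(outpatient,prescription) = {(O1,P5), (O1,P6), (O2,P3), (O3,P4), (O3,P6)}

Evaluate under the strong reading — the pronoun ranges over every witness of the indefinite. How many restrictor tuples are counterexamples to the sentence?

9

"her" takes "an outpatient" as antecedent and "it" takes "a prescription"; both are donkey pronouns co-varying with the restrictor.
Strong reading: for every (d,p,o) with wrote(d,p,o), filled(o,p).
Restrictor triples: (D1,P2,O1)→filled(O1,P2) ✗  (D1,P6,O2)→filled(O2,P6) ✗  (D2,P1,O2)→filled(O2,P1) ✗  (D2,P2,O2)→filled(O2,P2) ✗  (D2,P2,O3)→filled(O3,P2) ✗  (D2,P3,O1)→filled(O1,P3) ✗  (D3,P3,O1)→filled(O1,P3) ✗  (D3,P5,O3)→filled(O3,P5) ✗  (D4,P5,O3)→filled(O3,P5) ✗
Counterexamples (restrictor triples failing the scope): 9.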